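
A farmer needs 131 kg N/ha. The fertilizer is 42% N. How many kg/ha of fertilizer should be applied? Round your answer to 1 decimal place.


Step 1: Fertilizer rate = target N / (N content / 100)
Step 2: Rate = 131 / (42 / 100)
Step 3: Rate = 131 / 0.42
Step 4: Rate = 311.9 kg/ha

311.9


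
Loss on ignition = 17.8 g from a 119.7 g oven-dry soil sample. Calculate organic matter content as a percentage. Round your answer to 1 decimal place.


Step 1: OM% = 100 * LOI / sample mass
Step 2: OM = 100 * 17.8 / 119.7
Step 3: OM = 14.9%

14.9


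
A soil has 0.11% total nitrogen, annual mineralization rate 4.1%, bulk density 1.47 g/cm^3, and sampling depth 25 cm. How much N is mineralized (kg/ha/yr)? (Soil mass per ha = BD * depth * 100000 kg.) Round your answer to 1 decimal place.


Step 1: Soil mass per ha = BD * depth * 100000 = 1.47 * 25 * 100000 = 3675000 kg
Step 2: Total N pool = soil mass * N%/100 = 3675000 * 0.11/100 = 4042.5 kg/ha
Step 3: N mineralized = N pool * rate%/100 = 4042.5 * 4.1/100 = 165.7 kg/ha/yr

165.7


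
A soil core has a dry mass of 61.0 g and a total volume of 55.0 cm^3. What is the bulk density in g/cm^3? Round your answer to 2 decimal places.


Step 1: Identify the formula: BD = dry mass / volume
Step 2: Substitute values: BD = 61.0 / 55.0
Step 3: BD = 1.11 g/cm^3

1.11


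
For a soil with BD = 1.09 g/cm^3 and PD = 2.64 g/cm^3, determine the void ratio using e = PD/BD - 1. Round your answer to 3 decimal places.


Step 1: e = PD / BD - 1
Step 2: e = 2.64 / 1.09 - 1
Step 3: e = 2.42202 - 1
Step 4: e = 1.422

1.422


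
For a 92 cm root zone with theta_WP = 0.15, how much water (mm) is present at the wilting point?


Step 1: Water (mm) = theta_WP * depth * 10
Step 2: Water = 0.15 * 92 * 10
Step 3: Water = 138.0 mm

138.0


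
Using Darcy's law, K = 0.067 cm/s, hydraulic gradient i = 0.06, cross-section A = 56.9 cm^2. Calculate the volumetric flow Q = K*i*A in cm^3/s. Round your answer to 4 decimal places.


Step 1: Apply Darcy's law: Q = K * i * A
Step 2: Q = 0.067 * 0.06 * 56.9
Step 3: Q = 0.2287 cm^3/s

0.2287


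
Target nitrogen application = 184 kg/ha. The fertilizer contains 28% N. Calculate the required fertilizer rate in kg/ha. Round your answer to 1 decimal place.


Step 1: Fertilizer rate = target N / (N content / 100)
Step 2: Rate = 184 / (28 / 100)
Step 3: Rate = 184 / 0.28
Step 4: Rate = 657.1 kg/ha

657.1


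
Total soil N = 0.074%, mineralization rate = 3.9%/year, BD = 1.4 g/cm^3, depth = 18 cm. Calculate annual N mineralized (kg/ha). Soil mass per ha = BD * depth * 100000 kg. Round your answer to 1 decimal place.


Step 1: Soil mass per ha = BD * depth * 100000 = 1.4 * 18 * 100000 = 2520000 kg
Step 2: Total N pool = soil mass * N%/100 = 2520000 * 0.074/100 = 1864.8 kg/ha
Step 3: N mineralized = N pool * rate%/100 = 1864.8 * 3.9/100 = 72.7 kg/ha/yr

72.7


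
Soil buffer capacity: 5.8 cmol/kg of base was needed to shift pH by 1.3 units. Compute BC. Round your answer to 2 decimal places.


Step 1: BC = change in base / change in pH
Step 2: BC = 5.8 / 1.3
Step 3: BC = 4.46 cmol/(kg*pH unit)

4.46


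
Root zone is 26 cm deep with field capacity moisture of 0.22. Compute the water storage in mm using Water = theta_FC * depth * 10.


Step 1: Water (mm) = theta_FC * depth (cm) * 10
Step 2: Water = 0.22 * 26 * 10
Step 3: Water = 57.2 mm

57.2


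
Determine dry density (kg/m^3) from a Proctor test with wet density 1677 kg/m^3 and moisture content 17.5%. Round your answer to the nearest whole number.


Step 1: Dry density = wet density / (1 + w/100)
Step 2: Dry density = 1677 / (1 + 17.5/100)
Step 3: Dry density = 1677 / 1.175
Step 4: Dry density = 1427 kg/m^3

1427


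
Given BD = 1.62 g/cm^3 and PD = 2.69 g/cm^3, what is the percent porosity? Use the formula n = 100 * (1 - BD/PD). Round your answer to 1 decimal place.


Step 1: Formula: n = 100 * (1 - BD / PD)
Step 2: n = 100 * (1 - 1.62 / 2.69)
Step 3: n = 100 * (1 - 0.60223)
Step 4: n = 39.8%

39.8


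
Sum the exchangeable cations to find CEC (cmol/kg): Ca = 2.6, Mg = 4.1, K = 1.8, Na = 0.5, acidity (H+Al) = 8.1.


Step 1: CEC = Ca + Mg + K + Na + (H+Al)
Step 2: CEC = 2.6 + 4.1 + 1.8 + 0.5 + 8.1
Step 3: CEC = 17.1 cmol/kg

17.1


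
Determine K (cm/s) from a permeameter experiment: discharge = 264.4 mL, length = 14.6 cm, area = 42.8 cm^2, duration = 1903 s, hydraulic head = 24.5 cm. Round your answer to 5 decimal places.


Step 1: K = Q * L / (A * t * h)
Step 2: Numerator = 264.4 * 14.6 = 3860.24
Step 3: Denominator = 42.8 * 1903 * 24.5 = 1995485.8
Step 4: K = 3860.24 / 1995485.8 = 0.00193 cm/s

0.00193


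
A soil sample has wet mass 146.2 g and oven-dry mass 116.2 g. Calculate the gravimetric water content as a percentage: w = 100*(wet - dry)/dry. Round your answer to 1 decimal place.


Step 1: Water mass = wet - dry = 146.2 - 116.2 = 30.0 g
Step 2: w = 100 * water mass / dry mass
Step 3: w = 100 * 30.0 / 116.2 = 25.8%

25.8


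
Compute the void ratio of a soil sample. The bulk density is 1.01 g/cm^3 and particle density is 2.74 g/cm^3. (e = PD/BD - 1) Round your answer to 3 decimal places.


Step 1: e = PD / BD - 1
Step 2: e = 2.74 / 1.01 - 1
Step 3: e = 2.71287 - 1
Step 4: e = 1.713

1.713


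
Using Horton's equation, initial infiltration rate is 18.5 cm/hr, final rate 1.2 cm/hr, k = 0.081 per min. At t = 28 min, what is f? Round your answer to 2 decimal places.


Step 1: f = fc + (f0 - fc) * exp(-k * t)
Step 2: exp(-0.081 * 28) = 0.103519
Step 3: f = 1.2 + (18.5 - 1.2) * 0.103519
Step 4: f = 1.2 + 17.3 * 0.103519
Step 5: f = 2.99 cm/hr

2.99


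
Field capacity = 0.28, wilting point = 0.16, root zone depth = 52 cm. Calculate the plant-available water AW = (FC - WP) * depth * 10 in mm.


Step 1: Available water = (FC - WP) * depth * 10
Step 2: AW = (0.28 - 0.16) * 52 * 10
Step 3: AW = 0.12 * 52 * 10
Step 4: AW = 62.4 mm

62.4


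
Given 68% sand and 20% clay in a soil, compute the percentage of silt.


Step 1: sand + silt + clay = 100%
Step 2: silt = 100 - sand - clay
Step 3: silt = 100 - 68 - 20
Step 4: silt = 12%

12


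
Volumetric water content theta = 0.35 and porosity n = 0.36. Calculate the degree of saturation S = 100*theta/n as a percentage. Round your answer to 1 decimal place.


Step 1: S = 100 * theta_v / n
Step 2: S = 100 * 0.35 / 0.36
Step 3: S = 97.2%

97.2


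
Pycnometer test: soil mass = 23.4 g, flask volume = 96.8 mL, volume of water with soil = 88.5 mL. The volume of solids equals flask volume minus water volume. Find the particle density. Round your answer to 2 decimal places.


Step 1: Volume of solids = flask volume - water volume with soil
Step 2: V_solids = 96.8 - 88.5 = 8.3 mL
Step 3: Particle density = mass / V_solids = 23.4 / 8.3 = 2.82 g/cm^3

2.82


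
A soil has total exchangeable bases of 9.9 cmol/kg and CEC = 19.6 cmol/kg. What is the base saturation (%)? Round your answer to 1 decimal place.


Step 1: BS = 100 * (sum of bases) / CEC
Step 2: BS = 100 * 9.9 / 19.6
Step 3: BS = 50.5%

50.5


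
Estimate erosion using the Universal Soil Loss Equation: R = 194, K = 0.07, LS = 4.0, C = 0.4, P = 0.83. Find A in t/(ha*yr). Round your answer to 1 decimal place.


Step 1: A = R * K * LS * C * P
Step 2: R * K = 194 * 0.07 = 13.58
Step 3: (R*K) * LS = 13.58 * 4.0 = 54.32
Step 4: * C * P = 54.32 * 0.4 * 0.83 = 18.0
Step 5: A = 18.0 t/(ha*yr)

18.0


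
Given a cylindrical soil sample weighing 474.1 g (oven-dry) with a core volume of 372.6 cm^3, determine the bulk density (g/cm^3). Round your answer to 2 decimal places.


Step 1: Identify the formula: BD = dry mass / volume
Step 2: Substitute values: BD = 474.1 / 372.6
Step 3: BD = 1.27 g/cm^3

1.27


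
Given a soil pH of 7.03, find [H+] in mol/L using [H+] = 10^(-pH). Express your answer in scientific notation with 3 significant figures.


Step 1: [H+] = 10^(-pH)
Step 2: [H+] = 10^(-7.03)
Step 3: [H+] = 9.33e-08 mol/L

9.33e-08


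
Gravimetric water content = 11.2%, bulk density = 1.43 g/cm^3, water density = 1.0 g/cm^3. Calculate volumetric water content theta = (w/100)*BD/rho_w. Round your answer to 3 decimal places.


Step 1: theta = (w / 100) * BD / rho_w
Step 2: theta = (11.2 / 100) * 1.43 / 1.0
Step 3: theta = 0.112 * 1.43
Step 4: theta = 0.16

0.16


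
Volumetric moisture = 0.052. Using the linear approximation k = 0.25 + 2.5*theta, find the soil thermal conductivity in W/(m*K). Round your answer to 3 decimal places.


Step 1: k = 0.25 + 2.5 * theta
Step 2: k = 0.25 + 2.5 * 0.052
Step 3: k = 0.25 + 0.13
Step 4: k = 0.38 W/(m*K)

0.38


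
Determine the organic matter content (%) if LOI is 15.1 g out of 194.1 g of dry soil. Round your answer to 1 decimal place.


Step 1: OM% = 100 * LOI / sample mass
Step 2: OM = 100 * 15.1 / 194.1
Step 3: OM = 7.8%

7.8


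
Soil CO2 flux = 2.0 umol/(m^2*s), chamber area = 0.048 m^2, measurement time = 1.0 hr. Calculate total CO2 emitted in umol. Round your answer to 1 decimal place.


Step 1: Convert time to seconds: 1.0 hr * 3600 = 3600.0 s
Step 2: Total = flux * area * time_s
Step 3: Total = 2.0 * 0.048 * 3600.0
Step 4: Total = 345.6 umol

345.6


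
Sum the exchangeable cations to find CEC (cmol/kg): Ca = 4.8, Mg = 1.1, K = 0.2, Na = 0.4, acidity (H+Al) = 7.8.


Step 1: CEC = Ca + Mg + K + Na + (H+Al)
Step 2: CEC = 4.8 + 1.1 + 0.2 + 0.4 + 7.8
Step 3: CEC = 14.3 cmol/kg

14.3


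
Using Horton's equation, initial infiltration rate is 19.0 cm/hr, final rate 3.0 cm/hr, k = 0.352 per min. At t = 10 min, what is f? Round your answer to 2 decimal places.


Step 1: f = fc + (f0 - fc) * exp(-k * t)
Step 2: exp(-0.352 * 10) = 0.029599
Step 3: f = 3.0 + (19.0 - 3.0) * 0.029599
Step 4: f = 3.0 + 16.0 * 0.029599
Step 5: f = 3.47 cm/hr

3.47


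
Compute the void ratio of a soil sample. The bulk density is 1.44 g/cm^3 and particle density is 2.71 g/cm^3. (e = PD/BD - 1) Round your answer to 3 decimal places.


Step 1: e = PD / BD - 1
Step 2: e = 2.71 / 1.44 - 1
Step 3: e = 1.88194 - 1
Step 4: e = 0.882

0.882


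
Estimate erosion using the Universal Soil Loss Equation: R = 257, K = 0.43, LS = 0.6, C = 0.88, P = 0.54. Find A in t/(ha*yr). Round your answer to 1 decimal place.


Step 1: A = R * K * LS * C * P
Step 2: R * K = 257 * 0.43 = 110.51
Step 3: (R*K) * LS = 110.51 * 0.6 = 66.306
Step 4: * C * P = 66.306 * 0.88 * 0.54 = 31.5
Step 5: A = 31.5 t/(ha*yr)

31.5


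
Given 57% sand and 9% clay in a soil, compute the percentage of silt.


Step 1: sand + silt + clay = 100%
Step 2: silt = 100 - sand - clay
Step 3: silt = 100 - 57 - 9
Step 4: silt = 34%

34


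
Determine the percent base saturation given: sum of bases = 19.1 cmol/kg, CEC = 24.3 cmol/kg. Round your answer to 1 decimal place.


Step 1: BS = 100 * (sum of bases) / CEC
Step 2: BS = 100 * 19.1 / 24.3
Step 3: BS = 78.6%

78.6


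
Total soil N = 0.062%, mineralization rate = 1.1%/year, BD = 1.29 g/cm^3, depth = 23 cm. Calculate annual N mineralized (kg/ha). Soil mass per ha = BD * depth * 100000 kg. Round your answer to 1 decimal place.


Step 1: Soil mass per ha = BD * depth * 100000 = 1.29 * 23 * 100000 = 2967000 kg
Step 2: Total N pool = soil mass * N%/100 = 2967000 * 0.062/100 = 1839.54 kg/ha
Step 3: N mineralized = N pool * rate%/100 = 1839.54 * 1.1/100 = 20.2 kg/ha/yr

20.2


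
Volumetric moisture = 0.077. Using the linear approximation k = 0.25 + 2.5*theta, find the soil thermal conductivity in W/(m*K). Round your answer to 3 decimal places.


Step 1: k = 0.25 + 2.5 * theta
Step 2: k = 0.25 + 2.5 * 0.077
Step 3: k = 0.25 + 0.193
Step 4: k = 0.443 W/(m*K)

0.443


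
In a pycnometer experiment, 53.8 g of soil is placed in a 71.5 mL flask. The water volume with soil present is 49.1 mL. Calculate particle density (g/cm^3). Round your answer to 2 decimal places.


Step 1: Volume of solids = flask volume - water volume with soil
Step 2: V_solids = 71.5 - 49.1 = 22.4 mL
Step 3: Particle density = mass / V_solids = 53.8 / 22.4 = 2.4 g/cm^3

2.4


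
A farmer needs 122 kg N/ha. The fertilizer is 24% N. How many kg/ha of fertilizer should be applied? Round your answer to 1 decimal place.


Step 1: Fertilizer rate = target N / (N content / 100)
Step 2: Rate = 122 / (24 / 100)
Step 3: Rate = 122 / 0.24
Step 4: Rate = 508.3 kg/ha

508.3


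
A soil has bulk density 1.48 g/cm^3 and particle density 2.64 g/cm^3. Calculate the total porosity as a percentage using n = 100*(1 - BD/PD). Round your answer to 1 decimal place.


Step 1: Formula: n = 100 * (1 - BD / PD)
Step 2: n = 100 * (1 - 1.48 / 2.64)
Step 3: n = 100 * (1 - 0.56061)
Step 4: n = 43.9%

43.9


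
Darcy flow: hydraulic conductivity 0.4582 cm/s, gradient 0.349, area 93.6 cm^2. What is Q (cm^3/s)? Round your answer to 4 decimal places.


Step 1: Apply Darcy's law: Q = K * i * A
Step 2: Q = 0.4582 * 0.349 * 93.6
Step 3: Q = 14.9677 cm^3/s

14.9677


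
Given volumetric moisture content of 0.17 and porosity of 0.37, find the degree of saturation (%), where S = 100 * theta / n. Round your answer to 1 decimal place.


Step 1: S = 100 * theta_v / n
Step 2: S = 100 * 0.17 / 0.37
Step 3: S = 45.9%

45.9


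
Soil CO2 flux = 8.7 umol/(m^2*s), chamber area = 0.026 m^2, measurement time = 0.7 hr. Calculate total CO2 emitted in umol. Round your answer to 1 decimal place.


Step 1: Convert time to seconds: 0.7 hr * 3600 = 2520.0 s
Step 2: Total = flux * area * time_s
Step 3: Total = 8.7 * 0.026 * 2520.0
Step 4: Total = 570.0 umol

570.0


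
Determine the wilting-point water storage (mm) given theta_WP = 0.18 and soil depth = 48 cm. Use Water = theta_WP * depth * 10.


Step 1: Water (mm) = theta_WP * depth * 10
Step 2: Water = 0.18 * 48 * 10
Step 3: Water = 86.4 mm

86.4


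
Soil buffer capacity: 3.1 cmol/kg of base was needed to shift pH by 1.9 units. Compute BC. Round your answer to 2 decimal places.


Step 1: BC = change in base / change in pH
Step 2: BC = 3.1 / 1.9
Step 3: BC = 1.63 cmol/(kg*pH unit)

1.63


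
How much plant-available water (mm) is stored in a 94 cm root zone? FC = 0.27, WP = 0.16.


Step 1: Available water = (FC - WP) * depth * 10
Step 2: AW = (0.27 - 0.16) * 94 * 10
Step 3: AW = 0.11 * 94 * 10
Step 4: AW = 103.4 mm

103.4


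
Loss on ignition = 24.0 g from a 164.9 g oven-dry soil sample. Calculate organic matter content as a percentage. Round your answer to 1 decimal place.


Step 1: OM% = 100 * LOI / sample mass
Step 2: OM = 100 * 24.0 / 164.9
Step 3: OM = 14.6%

14.6


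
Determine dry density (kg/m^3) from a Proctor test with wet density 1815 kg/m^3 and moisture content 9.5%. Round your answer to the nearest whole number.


Step 1: Dry density = wet density / (1 + w/100)
Step 2: Dry density = 1815 / (1 + 9.5/100)
Step 3: Dry density = 1815 / 1.095
Step 4: Dry density = 1658 kg/m^3

1658


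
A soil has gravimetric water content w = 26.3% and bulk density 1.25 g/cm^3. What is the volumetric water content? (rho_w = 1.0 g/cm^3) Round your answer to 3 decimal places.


Step 1: theta = (w / 100) * BD / rho_w
Step 2: theta = (26.3 / 100) * 1.25 / 1.0
Step 3: theta = 0.263 * 1.25
Step 4: theta = 0.329

0.329


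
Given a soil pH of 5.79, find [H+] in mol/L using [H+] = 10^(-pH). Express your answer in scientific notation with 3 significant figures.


Step 1: [H+] = 10^(-pH)
Step 2: [H+] = 10^(-5.79)
Step 3: [H+] = 1.62e-06 mol/L

1.62e-06


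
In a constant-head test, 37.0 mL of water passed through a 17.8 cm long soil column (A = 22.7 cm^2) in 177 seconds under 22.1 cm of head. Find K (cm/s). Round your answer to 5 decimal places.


Step 1: K = Q * L / (A * t * h)
Step 2: Numerator = 37.0 * 17.8 = 658.6
Step 3: Denominator = 22.7 * 177 * 22.1 = 88795.59
Step 4: K = 658.6 / 88795.59 = 0.00742 cm/s

0.00742


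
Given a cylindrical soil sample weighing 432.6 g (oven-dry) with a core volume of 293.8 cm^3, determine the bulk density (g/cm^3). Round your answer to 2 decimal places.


Step 1: Identify the formula: BD = dry mass / volume
Step 2: Substitute values: BD = 432.6 / 293.8
Step 3: BD = 1.47 g/cm^3

1.47


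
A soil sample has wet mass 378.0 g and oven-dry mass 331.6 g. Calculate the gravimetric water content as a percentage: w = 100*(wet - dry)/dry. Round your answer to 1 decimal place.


Step 1: Water mass = wet - dry = 378.0 - 331.6 = 46.4 g
Step 2: w = 100 * water mass / dry mass
Step 3: w = 100 * 46.4 / 331.6 = 14.0%

14.0


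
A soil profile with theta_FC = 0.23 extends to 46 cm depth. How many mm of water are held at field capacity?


Step 1: Water (mm) = theta_FC * depth (cm) * 10
Step 2: Water = 0.23 * 46 * 10
Step 3: Water = 105.8 mm

105.8


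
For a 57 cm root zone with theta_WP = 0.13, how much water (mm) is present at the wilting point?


Step 1: Water (mm) = theta_WP * depth * 10
Step 2: Water = 0.13 * 57 * 10
Step 3: Water = 74.1 mm

74.1


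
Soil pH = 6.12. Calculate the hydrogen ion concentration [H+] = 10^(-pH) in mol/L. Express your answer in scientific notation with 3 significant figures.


Step 1: [H+] = 10^(-pH)
Step 2: [H+] = 10^(-6.12)
Step 3: [H+] = 7.59e-07 mol/L

7.59e-07


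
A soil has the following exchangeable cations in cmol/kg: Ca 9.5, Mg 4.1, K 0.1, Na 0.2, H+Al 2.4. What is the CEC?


Step 1: CEC = Ca + Mg + K + Na + (H+Al)
Step 2: CEC = 9.5 + 4.1 + 0.1 + 0.2 + 2.4
Step 3: CEC = 16.3 cmol/kg

16.3


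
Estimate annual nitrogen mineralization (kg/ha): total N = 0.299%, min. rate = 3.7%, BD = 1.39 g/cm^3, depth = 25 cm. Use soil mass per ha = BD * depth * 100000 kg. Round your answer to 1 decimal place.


Step 1: Soil mass per ha = BD * depth * 100000 = 1.39 * 25 * 100000 = 3475000 kg
Step 2: Total N pool = soil mass * N%/100 = 3475000 * 0.299/100 = 10390.25 kg/ha
Step 3: N mineralized = N pool * rate%/100 = 10390.25 * 3.7/100 = 384.4 kg/ha/yr

384.4


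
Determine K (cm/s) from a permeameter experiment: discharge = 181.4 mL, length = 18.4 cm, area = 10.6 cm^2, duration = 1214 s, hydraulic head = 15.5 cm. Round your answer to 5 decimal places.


Step 1: K = Q * L / (A * t * h)
Step 2: Numerator = 181.4 * 18.4 = 3337.76
Step 3: Denominator = 10.6 * 1214 * 15.5 = 199460.2
Step 4: K = 3337.76 / 199460.2 = 0.01673 cm/s

0.01673


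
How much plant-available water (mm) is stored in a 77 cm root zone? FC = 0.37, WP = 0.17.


Step 1: Available water = (FC - WP) * depth * 10
Step 2: AW = (0.37 - 0.17) * 77 * 10
Step 3: AW = 0.2 * 77 * 10
Step 4: AW = 154.0 mm

154.0


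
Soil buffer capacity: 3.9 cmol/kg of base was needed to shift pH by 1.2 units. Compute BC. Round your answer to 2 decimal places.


Step 1: BC = change in base / change in pH
Step 2: BC = 3.9 / 1.2
Step 3: BC = 3.25 cmol/(kg*pH unit)

3.25


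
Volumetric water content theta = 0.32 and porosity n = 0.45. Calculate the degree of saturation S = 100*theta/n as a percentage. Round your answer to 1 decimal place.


Step 1: S = 100 * theta_v / n
Step 2: S = 100 * 0.32 / 0.45
Step 3: S = 71.1%

71.1


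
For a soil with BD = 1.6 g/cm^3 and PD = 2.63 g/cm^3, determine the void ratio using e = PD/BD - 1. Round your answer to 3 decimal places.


Step 1: e = PD / BD - 1
Step 2: e = 2.63 / 1.6 - 1
Step 3: e = 1.64375 - 1
Step 4: e = 0.644

0.644


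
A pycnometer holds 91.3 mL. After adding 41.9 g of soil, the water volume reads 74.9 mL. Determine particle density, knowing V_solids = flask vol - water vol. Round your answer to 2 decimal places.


Step 1: Volume of solids = flask volume - water volume with soil
Step 2: V_solids = 91.3 - 74.9 = 16.4 mL
Step 3: Particle density = mass / V_solids = 41.9 / 16.4 = 2.55 g/cm^3

2.55


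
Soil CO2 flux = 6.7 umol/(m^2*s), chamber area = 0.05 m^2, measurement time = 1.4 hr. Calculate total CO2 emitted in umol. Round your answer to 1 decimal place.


Step 1: Convert time to seconds: 1.4 hr * 3600 = 5040.0 s
Step 2: Total = flux * area * time_s
Step 3: Total = 6.7 * 0.05 * 5040.0
Step 4: Total = 1688.4 umol

1688.4


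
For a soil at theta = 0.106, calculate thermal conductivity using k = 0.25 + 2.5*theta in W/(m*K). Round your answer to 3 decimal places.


Step 1: k = 0.25 + 2.5 * theta
Step 2: k = 0.25 + 2.5 * 0.106
Step 3: k = 0.25 + 0.265
Step 4: k = 0.515 W/(m*K)

0.515


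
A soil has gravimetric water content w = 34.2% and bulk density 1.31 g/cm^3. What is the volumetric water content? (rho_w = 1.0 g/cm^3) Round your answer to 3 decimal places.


Step 1: theta = (w / 100) * BD / rho_w
Step 2: theta = (34.2 / 100) * 1.31 / 1.0
Step 3: theta = 0.342 * 1.31
Step 4: theta = 0.448

0.448


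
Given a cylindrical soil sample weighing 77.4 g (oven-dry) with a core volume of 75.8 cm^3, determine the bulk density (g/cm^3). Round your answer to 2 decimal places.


Step 1: Identify the formula: BD = dry mass / volume
Step 2: Substitute values: BD = 77.4 / 75.8
Step 3: BD = 1.02 g/cm^3

1.02


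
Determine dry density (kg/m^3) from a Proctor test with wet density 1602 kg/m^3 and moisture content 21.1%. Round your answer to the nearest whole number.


Step 1: Dry density = wet density / (1 + w/100)
Step 2: Dry density = 1602 / (1 + 21.1/100)
Step 3: Dry density = 1602 / 1.211
Step 4: Dry density = 1323 kg/m^3

1323


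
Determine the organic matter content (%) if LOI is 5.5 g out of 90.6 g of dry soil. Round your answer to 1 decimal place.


Step 1: OM% = 100 * LOI / sample mass
Step 2: OM = 100 * 5.5 / 90.6
Step 3: OM = 6.1%

6.1


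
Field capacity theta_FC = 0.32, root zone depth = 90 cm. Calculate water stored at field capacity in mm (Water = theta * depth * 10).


Step 1: Water (mm) = theta_FC * depth (cm) * 10
Step 2: Water = 0.32 * 90 * 10
Step 3: Water = 288.0 mm

288.0


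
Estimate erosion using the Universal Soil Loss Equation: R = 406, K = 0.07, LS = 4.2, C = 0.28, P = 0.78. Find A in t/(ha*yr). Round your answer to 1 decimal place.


Step 1: A = R * K * LS * C * P
Step 2: R * K = 406 * 0.07 = 28.42
Step 3: (R*K) * LS = 28.42 * 4.2 = 119.364
Step 4: * C * P = 119.364 * 0.28 * 0.78 = 26.1
Step 5: A = 26.1 t/(ha*yr)

26.1


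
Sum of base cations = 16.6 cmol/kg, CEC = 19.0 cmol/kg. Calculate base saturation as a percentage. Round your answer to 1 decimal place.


Step 1: BS = 100 * (sum of bases) / CEC
Step 2: BS = 100 * 16.6 / 19.0
Step 3: BS = 87.4%

87.4


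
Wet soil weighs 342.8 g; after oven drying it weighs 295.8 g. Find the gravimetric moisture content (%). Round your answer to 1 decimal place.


Step 1: Water mass = wet - dry = 342.8 - 295.8 = 47.0 g
Step 2: w = 100 * water mass / dry mass
Step 3: w = 100 * 47.0 / 295.8 = 15.9%

15.9


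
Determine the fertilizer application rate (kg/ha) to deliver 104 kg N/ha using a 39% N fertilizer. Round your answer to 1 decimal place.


Step 1: Fertilizer rate = target N / (N content / 100)
Step 2: Rate = 104 / (39 / 100)
Step 3: Rate = 104 / 0.39
Step 4: Rate = 266.7 kg/ha

266.7


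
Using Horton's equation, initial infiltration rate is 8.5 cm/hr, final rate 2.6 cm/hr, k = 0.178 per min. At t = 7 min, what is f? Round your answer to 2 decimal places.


Step 1: f = fc + (f0 - fc) * exp(-k * t)
Step 2: exp(-0.178 * 7) = 0.287653
Step 3: f = 2.6 + (8.5 - 2.6) * 0.287653
Step 4: f = 2.6 + 5.9 * 0.287653
Step 5: f = 4.3 cm/hr

4.3


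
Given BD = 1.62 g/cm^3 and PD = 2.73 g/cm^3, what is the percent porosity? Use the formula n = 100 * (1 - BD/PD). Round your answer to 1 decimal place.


Step 1: Formula: n = 100 * (1 - BD / PD)
Step 2: n = 100 * (1 - 1.62 / 2.73)
Step 3: n = 100 * (1 - 0.59341)
Step 4: n = 40.7%

40.7


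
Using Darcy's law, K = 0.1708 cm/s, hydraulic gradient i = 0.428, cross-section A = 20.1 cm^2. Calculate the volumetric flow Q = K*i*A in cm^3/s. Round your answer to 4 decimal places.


Step 1: Apply Darcy's law: Q = K * i * A
Step 2: Q = 0.1708 * 0.428 * 20.1
Step 3: Q = 1.4694 cm^3/s

1.4694


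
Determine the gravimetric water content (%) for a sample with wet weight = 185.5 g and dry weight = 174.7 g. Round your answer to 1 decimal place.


Step 1: Water mass = wet - dry = 185.5 - 174.7 = 10.8 g
Step 2: w = 100 * water mass / dry mass
Step 3: w = 100 * 10.8 / 174.7 = 6.2%

6.2


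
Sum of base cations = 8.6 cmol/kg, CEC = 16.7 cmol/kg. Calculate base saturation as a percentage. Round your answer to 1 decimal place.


Step 1: BS = 100 * (sum of bases) / CEC
Step 2: BS = 100 * 8.6 / 16.7
Step 3: BS = 51.5%

51.5


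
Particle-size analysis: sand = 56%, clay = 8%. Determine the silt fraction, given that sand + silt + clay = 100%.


Step 1: sand + silt + clay = 100%
Step 2: silt = 100 - sand - clay
Step 3: silt = 100 - 56 - 8
Step 4: silt = 36%

36


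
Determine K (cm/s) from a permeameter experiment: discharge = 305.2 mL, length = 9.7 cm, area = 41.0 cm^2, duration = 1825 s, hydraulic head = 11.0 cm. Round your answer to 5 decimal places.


Step 1: K = Q * L / (A * t * h)
Step 2: Numerator = 305.2 * 9.7 = 2960.44
Step 3: Denominator = 41.0 * 1825 * 11.0 = 823075.0
Step 4: K = 2960.44 / 823075.0 = 0.0036 cm/s

0.0036


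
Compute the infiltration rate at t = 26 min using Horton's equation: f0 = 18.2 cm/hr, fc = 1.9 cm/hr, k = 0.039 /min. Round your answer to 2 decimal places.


Step 1: f = fc + (f0 - fc) * exp(-k * t)
Step 2: exp(-0.039 * 26) = 0.362765
Step 3: f = 1.9 + (18.2 - 1.9) * 0.362765
Step 4: f = 1.9 + 16.3 * 0.362765
Step 5: f = 7.81 cm/hr

7.81


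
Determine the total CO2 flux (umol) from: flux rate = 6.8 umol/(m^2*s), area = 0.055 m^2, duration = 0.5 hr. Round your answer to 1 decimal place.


Step 1: Convert time to seconds: 0.5 hr * 3600 = 1800.0 s
Step 2: Total = flux * area * time_s
Step 3: Total = 6.8 * 0.055 * 1800.0
Step 4: Total = 673.2 umol

673.2


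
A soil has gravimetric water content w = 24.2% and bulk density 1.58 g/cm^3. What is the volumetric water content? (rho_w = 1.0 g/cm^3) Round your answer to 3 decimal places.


Step 1: theta = (w / 100) * BD / rho_w
Step 2: theta = (24.2 / 100) * 1.58 / 1.0
Step 3: theta = 0.242 * 1.58
Step 4: theta = 0.382

0.382


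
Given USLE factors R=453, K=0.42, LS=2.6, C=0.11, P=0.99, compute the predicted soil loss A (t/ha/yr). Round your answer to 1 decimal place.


Step 1: A = R * K * LS * C * P
Step 2: R * K = 453 * 0.42 = 190.26
Step 3: (R*K) * LS = 190.26 * 2.6 = 494.676
Step 4: * C * P = 494.676 * 0.11 * 0.99 = 53.9
Step 5: A = 53.9 t/(ha*yr)

53.9


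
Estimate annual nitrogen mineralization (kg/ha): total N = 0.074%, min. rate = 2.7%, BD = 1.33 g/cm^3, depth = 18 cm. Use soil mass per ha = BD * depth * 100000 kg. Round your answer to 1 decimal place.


Step 1: Soil mass per ha = BD * depth * 100000 = 1.33 * 18 * 100000 = 2394000 kg
Step 2: Total N pool = soil mass * N%/100 = 2394000 * 0.074/100 = 1771.56 kg/ha
Step 3: N mineralized = N pool * rate%/100 = 1771.56 * 2.7/100 = 47.8 kg/ha/yr

47.8


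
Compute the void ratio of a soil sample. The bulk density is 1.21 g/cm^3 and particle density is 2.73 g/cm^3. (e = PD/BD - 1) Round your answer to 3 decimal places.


Step 1: e = PD / BD - 1
Step 2: e = 2.73 / 1.21 - 1
Step 3: e = 2.2562 - 1
Step 4: e = 1.256

1.256


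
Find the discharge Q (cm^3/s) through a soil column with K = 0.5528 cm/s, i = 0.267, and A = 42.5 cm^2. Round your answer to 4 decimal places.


Step 1: Apply Darcy's law: Q = K * i * A
Step 2: Q = 0.5528 * 0.267 * 42.5
Step 3: Q = 6.2729 cm^3/s

6.2729


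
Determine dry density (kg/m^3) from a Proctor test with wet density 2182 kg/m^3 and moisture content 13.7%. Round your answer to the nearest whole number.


Step 1: Dry density = wet density / (1 + w/100)
Step 2: Dry density = 2182 / (1 + 13.7/100)
Step 3: Dry density = 2182 / 1.137
Step 4: Dry density = 1919 kg/m^3

1919


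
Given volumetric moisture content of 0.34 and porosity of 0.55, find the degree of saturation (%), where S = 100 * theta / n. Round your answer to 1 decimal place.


Step 1: S = 100 * theta_v / n
Step 2: S = 100 * 0.34 / 0.55
Step 3: S = 61.8%

61.8


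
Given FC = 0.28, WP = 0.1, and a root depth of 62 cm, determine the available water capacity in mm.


Step 1: Available water = (FC - WP) * depth * 10
Step 2: AW = (0.28 - 0.1) * 62 * 10
Step 3: AW = 0.18 * 62 * 10
Step 4: AW = 111.6 mm

111.6


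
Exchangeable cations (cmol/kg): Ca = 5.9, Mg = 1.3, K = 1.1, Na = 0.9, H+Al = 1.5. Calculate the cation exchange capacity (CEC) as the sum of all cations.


Step 1: CEC = Ca + Mg + K + Na + (H+Al)
Step 2: CEC = 5.9 + 1.3 + 1.1 + 0.9 + 1.5
Step 3: CEC = 10.7 cmol/kg

10.7


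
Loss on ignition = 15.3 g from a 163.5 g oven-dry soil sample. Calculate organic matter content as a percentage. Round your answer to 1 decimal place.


Step 1: OM% = 100 * LOI / sample mass
Step 2: OM = 100 * 15.3 / 163.5
Step 3: OM = 9.4%

9.4


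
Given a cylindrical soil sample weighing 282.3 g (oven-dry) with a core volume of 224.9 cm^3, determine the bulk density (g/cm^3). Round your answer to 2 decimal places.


Step 1: Identify the formula: BD = dry mass / volume
Step 2: Substitute values: BD = 282.3 / 224.9
Step 3: BD = 1.26 g/cm^3

1.26


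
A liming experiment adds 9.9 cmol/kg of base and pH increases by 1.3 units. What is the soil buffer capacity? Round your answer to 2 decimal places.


Step 1: BC = change in base / change in pH
Step 2: BC = 9.9 / 1.3
Step 3: BC = 7.62 cmol/(kg*pH unit)

7.62


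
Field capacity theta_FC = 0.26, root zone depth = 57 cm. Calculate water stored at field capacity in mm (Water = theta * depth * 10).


Step 1: Water (mm) = theta_FC * depth (cm) * 10
Step 2: Water = 0.26 * 57 * 10
Step 3: Water = 148.2 mm

148.2


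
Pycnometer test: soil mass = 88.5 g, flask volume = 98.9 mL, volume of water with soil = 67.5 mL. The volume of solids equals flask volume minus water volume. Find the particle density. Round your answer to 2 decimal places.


Step 1: Volume of solids = flask volume - water volume with soil
Step 2: V_solids = 98.9 - 67.5 = 31.4 mL
Step 3: Particle density = mass / V_solids = 88.5 / 31.4 = 2.82 g/cm^3

2.82


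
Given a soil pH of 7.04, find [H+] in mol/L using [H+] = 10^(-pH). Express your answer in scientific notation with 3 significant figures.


Step 1: [H+] = 10^(-pH)
Step 2: [H+] = 10^(-7.04)
Step 3: [H+] = 9.12e-08 mol/L

9.12e-08


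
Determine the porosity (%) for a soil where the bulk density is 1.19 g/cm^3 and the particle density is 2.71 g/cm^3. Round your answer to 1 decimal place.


Step 1: Formula: n = 100 * (1 - BD / PD)
Step 2: n = 100 * (1 - 1.19 / 2.71)
Step 3: n = 100 * (1 - 0.43911)
Step 4: n = 56.1%

56.1


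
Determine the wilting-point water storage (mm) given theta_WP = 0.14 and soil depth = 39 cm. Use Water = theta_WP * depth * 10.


Step 1: Water (mm) = theta_WP * depth * 10
Step 2: Water = 0.14 * 39 * 10
Step 3: Water = 54.6 mm

54.6


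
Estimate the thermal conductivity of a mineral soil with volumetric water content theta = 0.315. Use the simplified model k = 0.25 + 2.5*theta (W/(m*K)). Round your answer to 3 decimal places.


Step 1: k = 0.25 + 2.5 * theta
Step 2: k = 0.25 + 2.5 * 0.315
Step 3: k = 0.25 + 0.788
Step 4: k = 1.038 W/(m*K)

1.038


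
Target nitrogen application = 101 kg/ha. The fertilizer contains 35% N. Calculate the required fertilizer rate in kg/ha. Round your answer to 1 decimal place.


Step 1: Fertilizer rate = target N / (N content / 100)
Step 2: Rate = 101 / (35 / 100)
Step 3: Rate = 101 / 0.35
Step 4: Rate = 288.6 kg/ha

288.6


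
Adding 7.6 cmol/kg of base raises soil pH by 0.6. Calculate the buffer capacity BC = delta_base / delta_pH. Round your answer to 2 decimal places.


Step 1: BC = change in base / change in pH
Step 2: BC = 7.6 / 0.6
Step 3: BC = 12.67 cmol/(kg*pH unit)

12.67


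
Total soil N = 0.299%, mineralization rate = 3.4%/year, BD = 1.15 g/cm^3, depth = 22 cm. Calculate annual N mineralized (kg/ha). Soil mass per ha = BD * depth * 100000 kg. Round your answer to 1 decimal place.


Step 1: Soil mass per ha = BD * depth * 100000 = 1.15 * 22 * 100000 = 2530000 kg
Step 2: Total N pool = soil mass * N%/100 = 2530000 * 0.299/100 = 7564.7 kg/ha
Step 3: N mineralized = N pool * rate%/100 = 7564.7 * 3.4/100 = 257.2 kg/ha/yr

257.2


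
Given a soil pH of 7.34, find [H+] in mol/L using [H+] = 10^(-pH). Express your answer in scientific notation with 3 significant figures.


Step 1: [H+] = 10^(-pH)
Step 2: [H+] = 10^(-7.34)
Step 3: [H+] = 4.57e-08 mol/L

4.57e-08


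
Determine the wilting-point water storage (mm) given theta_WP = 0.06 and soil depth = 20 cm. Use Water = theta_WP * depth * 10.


Step 1: Water (mm) = theta_WP * depth * 10
Step 2: Water = 0.06 * 20 * 10
Step 3: Water = 12.0 mm

12.0


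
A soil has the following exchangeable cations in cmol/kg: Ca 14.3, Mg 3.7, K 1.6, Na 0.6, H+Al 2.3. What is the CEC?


Step 1: CEC = Ca + Mg + K + Na + (H+Al)
Step 2: CEC = 14.3 + 3.7 + 1.6 + 0.6 + 2.3
Step 3: CEC = 22.5 cmol/kg

22.5


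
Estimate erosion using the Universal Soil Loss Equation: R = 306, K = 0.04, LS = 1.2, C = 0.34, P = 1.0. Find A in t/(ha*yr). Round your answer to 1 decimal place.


Step 1: A = R * K * LS * C * P
Step 2: R * K = 306 * 0.04 = 12.24
Step 3: (R*K) * LS = 12.24 * 1.2 = 14.688
Step 4: * C * P = 14.688 * 0.34 * 1.0 = 5.0
Step 5: A = 5.0 t/(ha*yr)

5.0


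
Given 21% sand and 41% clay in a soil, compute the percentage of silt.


Step 1: sand + silt + clay = 100%
Step 2: silt = 100 - sand - clay
Step 3: silt = 100 - 21 - 41
Step 4: silt = 38%

38


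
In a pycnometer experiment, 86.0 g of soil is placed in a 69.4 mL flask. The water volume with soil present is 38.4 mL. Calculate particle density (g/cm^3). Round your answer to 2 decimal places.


Step 1: Volume of solids = flask volume - water volume with soil
Step 2: V_solids = 69.4 - 38.4 = 31.0 mL
Step 3: Particle density = mass / V_solids = 86.0 / 31.0 = 2.77 g/cm^3

2.77


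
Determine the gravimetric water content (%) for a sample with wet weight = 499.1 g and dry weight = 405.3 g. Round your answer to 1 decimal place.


Step 1: Water mass = wet - dry = 499.1 - 405.3 = 93.8 g
Step 2: w = 100 * water mass / dry mass
Step 3: w = 100 * 93.8 / 405.3 = 23.1%

23.1


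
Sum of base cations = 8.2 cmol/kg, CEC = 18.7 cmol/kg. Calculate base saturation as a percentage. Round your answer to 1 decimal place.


Step 1: BS = 100 * (sum of bases) / CEC
Step 2: BS = 100 * 8.2 / 18.7
Step 3: BS = 43.9%

43.9


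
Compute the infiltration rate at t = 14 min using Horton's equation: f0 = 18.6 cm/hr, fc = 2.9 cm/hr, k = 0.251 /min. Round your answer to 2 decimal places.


Step 1: f = fc + (f0 - fc) * exp(-k * t)
Step 2: exp(-0.251 * 14) = 0.029778
Step 3: f = 2.9 + (18.6 - 2.9) * 0.029778
Step 4: f = 2.9 + 15.7 * 0.029778
Step 5: f = 3.37 cm/hr

3.37


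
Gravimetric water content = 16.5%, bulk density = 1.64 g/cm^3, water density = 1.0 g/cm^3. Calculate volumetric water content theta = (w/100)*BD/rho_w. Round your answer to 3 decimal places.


Step 1: theta = (w / 100) * BD / rho_w
Step 2: theta = (16.5 / 100) * 1.64 / 1.0
Step 3: theta = 0.165 * 1.64
Step 4: theta = 0.271

0.271


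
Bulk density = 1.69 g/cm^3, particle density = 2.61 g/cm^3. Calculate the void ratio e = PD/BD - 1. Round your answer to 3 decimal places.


Step 1: e = PD / BD - 1
Step 2: e = 2.61 / 1.69 - 1
Step 3: e = 1.54438 - 1
Step 4: e = 0.544

0.544


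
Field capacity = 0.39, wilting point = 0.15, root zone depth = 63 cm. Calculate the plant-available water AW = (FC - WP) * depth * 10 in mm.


Step 1: Available water = (FC - WP) * depth * 10
Step 2: AW = (0.39 - 0.15) * 63 * 10
Step 3: AW = 0.24 * 63 * 10
Step 4: AW = 151.2 mm

151.2


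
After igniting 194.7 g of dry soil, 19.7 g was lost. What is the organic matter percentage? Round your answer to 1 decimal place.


Step 1: OM% = 100 * LOI / sample mass
Step 2: OM = 100 * 19.7 / 194.7
Step 3: OM = 10.1%

10.1


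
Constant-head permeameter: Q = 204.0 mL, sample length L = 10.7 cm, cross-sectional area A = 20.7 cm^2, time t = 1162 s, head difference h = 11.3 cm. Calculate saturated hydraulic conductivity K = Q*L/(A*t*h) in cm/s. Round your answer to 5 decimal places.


Step 1: K = Q * L / (A * t * h)
Step 2: Numerator = 204.0 * 10.7 = 2182.8
Step 3: Denominator = 20.7 * 1162 * 11.3 = 271803.42
Step 4: K = 2182.8 / 271803.42 = 0.00803 cm/s

0.00803


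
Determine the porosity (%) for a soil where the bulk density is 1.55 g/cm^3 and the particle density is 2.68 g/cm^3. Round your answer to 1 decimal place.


Step 1: Formula: n = 100 * (1 - BD / PD)
Step 2: n = 100 * (1 - 1.55 / 2.68)
Step 3: n = 100 * (1 - 0.57836)
Step 4: n = 42.2%

42.2


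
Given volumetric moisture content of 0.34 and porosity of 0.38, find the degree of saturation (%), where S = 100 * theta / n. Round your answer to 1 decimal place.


Step 1: S = 100 * theta_v / n
Step 2: S = 100 * 0.34 / 0.38
Step 3: S = 89.5%

89.5


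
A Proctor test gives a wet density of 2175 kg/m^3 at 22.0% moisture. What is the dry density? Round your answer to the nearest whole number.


Step 1: Dry density = wet density / (1 + w/100)
Step 2: Dry density = 2175 / (1 + 22.0/100)
Step 3: Dry density = 2175 / 1.22
Step 4: Dry density = 1783 kg/m^3

1783


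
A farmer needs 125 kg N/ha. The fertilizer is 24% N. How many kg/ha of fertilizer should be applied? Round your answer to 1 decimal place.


Step 1: Fertilizer rate = target N / (N content / 100)
Step 2: Rate = 125 / (24 / 100)
Step 3: Rate = 125 / 0.24
Step 4: Rate = 520.8 kg/ha

520.8


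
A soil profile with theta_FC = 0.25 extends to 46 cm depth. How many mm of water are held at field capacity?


Step 1: Water (mm) = theta_FC * depth (cm) * 10
Step 2: Water = 0.25 * 46 * 10
Step 3: Water = 115.0 mm

115.0


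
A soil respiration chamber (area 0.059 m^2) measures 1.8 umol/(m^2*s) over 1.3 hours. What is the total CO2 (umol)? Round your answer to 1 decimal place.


Step 1: Convert time to seconds: 1.3 hr * 3600 = 4680.0 s
Step 2: Total = flux * area * time_s
Step 3: Total = 1.8 * 0.059 * 4680.0
Step 4: Total = 497.0 umol

497.0


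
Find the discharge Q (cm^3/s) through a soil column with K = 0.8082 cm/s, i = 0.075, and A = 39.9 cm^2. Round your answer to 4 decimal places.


Step 1: Apply Darcy's law: Q = K * i * A
Step 2: Q = 0.8082 * 0.075 * 39.9
Step 3: Q = 2.4185 cm^3/s

2.4185


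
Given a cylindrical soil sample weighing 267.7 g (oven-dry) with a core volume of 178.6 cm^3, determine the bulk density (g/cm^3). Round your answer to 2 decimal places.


Step 1: Identify the formula: BD = dry mass / volume
Step 2: Substitute values: BD = 267.7 / 178.6
Step 3: BD = 1.5 g/cm^3

1.5


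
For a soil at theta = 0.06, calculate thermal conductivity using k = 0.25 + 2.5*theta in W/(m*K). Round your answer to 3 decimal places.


Step 1: k = 0.25 + 2.5 * theta
Step 2: k = 0.25 + 2.5 * 0.06
Step 3: k = 0.25 + 0.15
Step 4: k = 0.4 W/(m*K)

0.4


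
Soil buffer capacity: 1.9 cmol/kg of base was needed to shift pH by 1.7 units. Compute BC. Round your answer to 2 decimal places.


Step 1: BC = change in base / change in pH
Step 2: BC = 1.9 / 1.7
Step 3: BC = 1.12 cmol/(kg*pH unit)

1.12


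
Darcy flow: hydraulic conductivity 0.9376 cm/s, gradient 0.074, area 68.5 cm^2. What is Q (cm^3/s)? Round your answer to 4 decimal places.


Step 1: Apply Darcy's law: Q = K * i * A
Step 2: Q = 0.9376 * 0.074 * 68.5
Step 3: Q = 4.7527 cm^3/s

4.7527


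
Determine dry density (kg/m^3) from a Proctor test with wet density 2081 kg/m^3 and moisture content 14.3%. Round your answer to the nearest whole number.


Step 1: Dry density = wet density / (1 + w/100)
Step 2: Dry density = 2081 / (1 + 14.3/100)
Step 3: Dry density = 2081 / 1.143
Step 4: Dry density = 1821 kg/m^3

1821


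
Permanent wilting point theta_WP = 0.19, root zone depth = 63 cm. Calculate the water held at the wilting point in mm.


Step 1: Water (mm) = theta_WP * depth * 10
Step 2: Water = 0.19 * 63 * 10
Step 3: Water = 119.7 mm

119.7
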